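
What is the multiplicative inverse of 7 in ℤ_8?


Use the extended Euclidean algorithm to write 1 = 7·s + 8·t; then s mod 8 is the inverse.
Euclidean algorithm:
  7 = 0·8 + 7
  8 = 1·7 + 1
  7 = 7·1 + 0
gcd(7,8) = 1
Back-substitution gives: 7·(-1) + 8·(1) = 1
So 7⁻¹ ≡ -1 ≡ 7 (mod 8)
Check: 7 × 7 = 49 ≡ 1 (mod 8) ✓

7⁻¹ ≡ 7 (mod 8)


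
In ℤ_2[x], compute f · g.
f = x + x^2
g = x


Expand and collect like terms; reduce coefficients mod 2:
x^0: 0·0 = 0 ≡ 0 (mod 2)
x^1: 0·1 + 1·0 = 0 ≡ 0 (mod 2)
x^2: 1·1 + 1·0 = 1 ≡ 1 (mod 2)
x^3: 1·1 = 1 ≡ 1 (mod 2)
Result: x^2 + x^3

f · g = x^2 + x^3


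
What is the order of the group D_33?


|D_n| = 2n (n rotations and n reflections)
|D_33| = 2×33 = 66

|D_33| = 66


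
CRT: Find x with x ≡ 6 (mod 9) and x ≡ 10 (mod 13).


m₁ = 9, m₂ = 13, gcd = 1, so CRT applies. M = m₁·m₂ = 117
Let M₁ = M/m₁ = 13, M₂ = M/m₂ = 9
Find y₁ ≡ M₁⁻¹ (mod m₁): 13⁻¹ ≡ 7 (mod 9)
Find y₂ ≡ M₂⁻¹ (mod m₂): 9⁻¹ ≡ 3 (mod 13)
x = a₁·M₁·y₁ + a₂·M₂·y₂ = 6·13·7 + 10·9·3 = 816
Reduce mod 117: x ≡ 114
Check: 114 mod 9 = 6 ✓, 114 mod 13 = 10 ✓

x ≡ 114 (mod 117)


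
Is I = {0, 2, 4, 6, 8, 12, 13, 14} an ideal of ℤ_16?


Check ideal conditions for I = {0, 2, 4, 6, 8, 12, 13, 14} in ℤ_16:
(1) I is an additive subgroup? No
(2) For r ∈ ℤ_16 and a ∈ I: r·a ∈ I? No  [counterexample: r=2, a=13, r·a mod 16 = 10 ∉ I]

No, I is not an ideal of ℤ_16


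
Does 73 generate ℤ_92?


g generates ℤ_n iff gcd(g, n) = 1
gcd(73, 92) = 1
Since gcd = 1, 73 is a generator.

Yes, 73 generates ℤ_92


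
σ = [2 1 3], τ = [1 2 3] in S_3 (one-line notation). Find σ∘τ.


σ∘τ: apply τ first, then σ
1 →τ 1 →σ 2
2 →τ 2 →σ 1
3 →τ 3 →σ 3

σ∘τ = [2 1 3]


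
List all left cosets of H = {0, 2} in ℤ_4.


H = {0, 2}, |H| = 2
Number of cosets = |G|/|H| = 4/2 = 2
0 + H = {0, 2}
1 + H = {1, 3}

Cosets: 0+H={0,2}; 1+H={1,3}


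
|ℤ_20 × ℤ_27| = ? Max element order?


|ℤ_20 × ℤ_27| = 20 × 27 = 540
Max element order = lcm(20,27) = 540
Cyclic? Yes (gcd=1)

|ℤ_20×ℤ_27| = 540, max element order = 540


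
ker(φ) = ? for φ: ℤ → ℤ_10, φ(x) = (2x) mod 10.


Kernel = preimage of identity
ker(φ) = {x ∈ ℤ : 2x ≡ 0 (mod 10)}. gcd(2,10) = 2, so 2x ≡ 0 (mod 10) ⟺ x ≡ 0 (mod 10/2 = 5). Hence ker(φ) = 5ℤ

ker(φ) = 5ℤ


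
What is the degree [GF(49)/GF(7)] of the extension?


GF(49) = GF(7^2), so the extension degree is 2

[GF(49)/GF(7)] = 2


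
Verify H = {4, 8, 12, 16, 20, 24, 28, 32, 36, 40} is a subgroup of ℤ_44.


Subgroup test for H = {4, 8, 12, 16, 20, 24, 28, 32, 36, 40} in (ℤ_44, +):
(1) 0 ∈ H? No
(2) Closure: for all a,b ∈ H, (a+b) mod 44 ∈ H? No  [counterexample: 4 + 40 = 0 ∉ H]
(3) Inverses: for all a ∈ H, -a mod 44 ∈ H? Yes

No, H is not a subgroup of ℤ_44


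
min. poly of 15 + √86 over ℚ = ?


Let α = 15 + √86. Then α - 15 = √86, so (α - 15)² = 86, giving α² - 30α + 139 = 0. Degree 2 and α ∉ ℚ, so this is the minimal polynomial.

Minimal polynomial: x² - 30x + 139


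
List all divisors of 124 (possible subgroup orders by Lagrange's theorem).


Lagrange's theorem: |H| divides |G|
|G| = 124
Divisors of 124: 1, 2, 4, 31, 62, 124

Possible subgroup orders: {1, 2, 4, 31, 62, 124}


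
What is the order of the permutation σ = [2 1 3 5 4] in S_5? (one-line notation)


Cycle decomposition: (1 2) (4 5)
Cycle lengths: 2, 2
Order = lcm(2, 2) = 2

ord(σ) = 2


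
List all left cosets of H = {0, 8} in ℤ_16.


H = {0, 8}, |H| = 2
Number of cosets = |G|/|H| = 16/2 = 8
0 + H = {0, 8}
1 + H = {1, 9}
2 + H = {2, 10}
3 + H = {3, 11}
4 + H = {4, 12}
5 + H = {5, 13}
6 + H = {6, 14}
7 + H = {7, 15}

Cosets: 0+H={0,8}; 1+H={1,9}; 2+H={2,10}; 3+H={3,11}; 4+H={4,12}; 5+H={5,13}; 6+H={6,14}; 7+H={7,15}


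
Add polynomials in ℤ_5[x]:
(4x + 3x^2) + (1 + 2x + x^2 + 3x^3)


Add coefficients mod 5:
x^0: 0 + 1 = 1 (mod 5)
x^1: 4 + 2 = 1 (mod 5)
x^2: 3 + 1 = 4 (mod 5)
x^3: 0 + 3 = 3 (mod 5)
Result: 1 + x + 4x^2 + 3x^3

f + g = 1 + x + 4x^2 + 3x^3


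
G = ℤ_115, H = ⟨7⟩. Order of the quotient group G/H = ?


|⟨7⟩| = n / gcd(7, 115) = 115 / 1 = 115
H is normal (ℤ_115 is abelian).
|G/H| = |G| / |H| = 115 / 115 = 1

|G/H| = 1


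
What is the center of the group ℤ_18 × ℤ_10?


Z(G) = {g ∈ G | gx = xg for all x ∈ G}
Direct product of abelian groups is abelian, so Z(G) = G

Z(ℤ_18 × ℤ_10) = ℤ_18 × ℤ_10


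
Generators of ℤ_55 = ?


g generates ℤ_n iff gcd(g,n) = 1
Prime factors of 55: 5, 11
Generators are g ∈ {1,...,54} not divisible by any of these primes.
Generators: {1, 2, 3, 4, 6, 7, 8, 9, 12, 13, 14, 16, 17, 18, 19, 21, 23, 24, 26, 27, 28, 29, 31, 32, 34, 36, 37, 38, 39, 41, 42, 43, 46, 47, 48, 49, 51, 52, 53, 54}
Number of generators = φ(55) = 40

Generators of ℤ_55 = {1, 2, 3, 4, 6, 7, 8, 9, 12, 13, 14, 16, 17, 18, 19, 21, 23, 24, 26, 27, 28, 29, 31, 32, 34, 36, 37, 38, 39, 41, 42, 43, 46, 47, 48, 49, 51, 52, 53, 54}


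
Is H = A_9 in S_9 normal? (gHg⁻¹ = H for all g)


H = A_9 in S_9
A_9 has index 2 in S_9, and every subgroup of index 2 is normal

Yes, normal subgroup


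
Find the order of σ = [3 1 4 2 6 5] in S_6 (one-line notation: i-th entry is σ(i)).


Cycle decomposition: (1 3 4 2) (5 6)
Cycle lengths: 4, 2
Order = lcm(4, 2) = 4

ord(σ) = 4


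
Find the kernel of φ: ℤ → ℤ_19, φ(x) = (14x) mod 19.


Kernel = preimage of identity
ker(φ) = {x ∈ ℤ : 14x ≡ 0 (mod 19)}. gcd(14,19) = 1, so 14x ≡ 0 (mod 19) ⟺ x ≡ 0 (mod 19/1 = 19). Hence ker(φ) = 19ℤ

ker(φ) = 19ℤ


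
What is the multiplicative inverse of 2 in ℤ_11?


Use the extended Euclidean algorithm to write 1 = 2·s + 11·t; then s mod 11 is the inverse.
Euclidean algorithm:
  2 = 0·11 + 2
  11 = 5·2 + 1
  2 = 2·1 + 0
gcd(2,11) = 1
Back-substitution gives: 2·(-5) + 11·(1) = 1
So 2⁻¹ ≡ -5 ≡ 6 (mod 11)
Check: 2 × 6 = 12 ≡ 1 (mod 11) ✓

2⁻¹ ≡ 6 (mod 11)


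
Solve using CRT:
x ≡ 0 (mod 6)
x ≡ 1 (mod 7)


m₁ = 6, m₂ = 7, gcd = 1, so CRT applies. M = m₁·m₂ = 42
Let M₁ = M/m₁ = 7, M₂ = M/m₂ = 6
Find y₁ ≡ M₁⁻¹ (mod m₁): 7⁻¹ ≡ 1 (mod 6)
Find y₂ ≡ M₂⁻¹ (mod m₂): 6⁻¹ ≡ 6 (mod 7)
x = a₁·M₁·y₁ + a₂·M₂·y₂ = 0·7·1 + 1·6·6 = 36
Reduce mod 42: x ≡ 36
Check: 36 mod 6 = 0 ✓, 36 mod 7 = 1 ✓

x ≡ 36 (mod 42)


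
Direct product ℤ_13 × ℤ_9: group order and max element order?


|ℤ_13 × ℤ_9| = 13 × 9 = 117
Max element order = lcm(13,9) = 117
Cyclic? Yes (gcd=1)

|ℤ_13×ℤ_9| = 117, max element order = 117


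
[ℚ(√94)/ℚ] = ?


√94 has minimal polynomial x² - 94 (irreducible over ℚ since 94 is squarefree)

[ℚ(√94)/ℚ] = 2


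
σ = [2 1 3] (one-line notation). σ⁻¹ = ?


To find σ⁻¹, swap domain and range:
σ(1) = 2 → σ⁻¹(2) = 1
σ(2) = 1 → σ⁻¹(1) = 2
σ(3) = 3 → σ⁻¹(3) = 3

σ⁻¹ = [2 1 3]


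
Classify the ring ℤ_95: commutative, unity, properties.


ℤ_95 is a commutative ring with unity 1; 95 = 5×19 is composite, so 5·19 ≡ 0 gives zero divisors (not an integral domain)
Commutative: Yes
Integral domain: No
Has unity: Yes

ℤ_95: Commutative=Yes, Unity=Yes


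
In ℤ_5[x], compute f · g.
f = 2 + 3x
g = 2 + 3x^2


Expand and collect like terms; reduce coefficients mod 5:
x^0: 2·2 = 4 ≡ 4 (mod 5)
x^1: 2·0 + 3·2 = 6 ≡ 1 (mod 5)
x^2: 2·3 + 3·0 = 6 ≡ 1 (mod 5)
x^3: 3·3 = 9 ≡ 4 (mod 5)
Result: 4 + x + x^2 + 4x^3

f · g = 4 + x + x^2 + 4x^3


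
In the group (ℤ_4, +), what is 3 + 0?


Operation: addition mod 4
3 + 0 = (a + b) mod 4 with a = 3, b = 0

3 + 0 = 3


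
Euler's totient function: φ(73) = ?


Factor n: 73 = 73
φ(n) = n · ∏(1 - 1/p) over distinct primes p | n
φ(73) = 73 · (1 - 1/73) = 72

φ(73) = 72


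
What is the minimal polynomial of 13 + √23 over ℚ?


Let α = 13 + √23. Then α - 13 = √23, so (α - 13)² = 23, giving α² - 26α + 146 = 0. Degree 2 and α ∉ ℚ, so this is the minimal polynomial.

Minimal polynomial: x² - 26x + 146


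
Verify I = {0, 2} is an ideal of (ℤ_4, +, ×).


Check ideal conditions for I = {0, 2} in ℤ_4:
(1) I is an additive subgroup? Yes
(2) For r ∈ ℤ_4 and a ∈ I: r·a ∈ I? Yes

Yes, I is an ideal of ℤ_4


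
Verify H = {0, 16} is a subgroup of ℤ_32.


Subgroup test for H = {0, 16} in (ℤ_32, +):
(1) 0 ∈ H? Yes
(2) Closure: for all a,b ∈ H, (a+b) mod 32 ∈ H? Yes
(3) Inverses: for all a ∈ H, -a mod 32 ∈ H? Yes

Yes, H is a subgroup of ℤ_32


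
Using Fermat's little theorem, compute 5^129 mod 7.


Fermat's little theorem: if p is prime and gcd(a,p)=1, then a^(p-1) ≡ 1 (mod p)
p = 7 is prime, gcd(5,7) = 1
Reduce exponent: 129 mod 6 = 3
So 5^129 ≡ 5^3 (mod 7)
5^3 mod 7 = 6

5^129 ≡ 6 (mod 7)


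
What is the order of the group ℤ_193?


ℤ_n has n elements.

|ℤ_193| = 193


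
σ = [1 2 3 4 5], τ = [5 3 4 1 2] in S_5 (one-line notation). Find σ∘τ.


σ∘τ: apply τ first, then σ
1 →τ 5 →σ 5
2 →τ 3 →σ 3
3 →τ 4 →σ 4
4 →τ 1 →σ 1
5 →τ 2 →σ 2

σ∘τ = [5 3 4 1 2]


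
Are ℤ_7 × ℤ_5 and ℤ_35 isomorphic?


Comparing ℤ_7 × ℤ_5 and ℤ_35:
gcd(7,5) = 1, so ℤ_7 × ℤ_5 ≅ ℤ_35 (CRT)

Yes, ℤ_7 × ℤ_5 ≅ ℤ_35


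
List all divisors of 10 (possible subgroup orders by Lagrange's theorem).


Lagrange's theorem: |H| divides |G|
|G| = 10
Divisors of 10: 1, 2, 5, 10

Possible subgroup orders: {1, 2, 5, 10}


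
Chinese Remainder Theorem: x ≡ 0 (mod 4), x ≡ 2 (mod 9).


m₁ = 4, m₂ = 9, gcd = 1, so CRT applies. M = m₁·m₂ = 36
Let M₁ = M/m₁ = 9, M₂ = M/m₂ = 4
Find y₁ ≡ M₁⁻¹ (mod m₁): 9⁻¹ ≡ 1 (mod 4)
Find y₂ ≡ M₂⁻¹ (mod m₂): 4⁻¹ ≡ 7 (mod 9)
x = a₁·M₁·y₁ + a₂·M₂·y₂ = 0·9·1 + 2·4·7 = 56
Reduce mod 36: x ≡ 20
Check: 20 mod 4 = 0 ✓, 20 mod 9 = 2 ✓

x ≡ 20 (mod 36)


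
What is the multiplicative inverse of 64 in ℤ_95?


Use the extended Euclidean algorithm to write 1 = 64·s + 95·t; then s mod 95 is the inverse.
Euclidean algorithm:
  64 = 0·95 + 64
  95 = 1·64 + 31
  64 = 2·31 + 2
  31 = 15·2 + 1
  2 = 2·1 + 0
gcd(64,95) = 1
Back-substitution gives: 64·(-46) + 95·(31) = 1
So 64⁻¹ ≡ -46 ≡ 49 (mod 95)
Check: 64 × 49 = 3136 ≡ 1 (mod 95) ✓

64⁻¹ ≡ 49 (mod 95)


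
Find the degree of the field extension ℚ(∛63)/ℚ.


∛63 has minimal polynomial x³ - 63 (irreducible over ℚ since 63 is not a perfect cube)

[ℚ(∛63)/ℚ] = 3


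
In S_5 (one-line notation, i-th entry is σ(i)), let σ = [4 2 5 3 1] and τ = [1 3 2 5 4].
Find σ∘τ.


σ∘τ: apply τ first, then σ
1 →τ 1 →σ 4
2 →τ 3 →σ 5
3 →τ 2 →σ 2
4 →τ 5 →σ 1
5 →τ 4 →σ 3

σ∘τ = [4 5 2 1 3]


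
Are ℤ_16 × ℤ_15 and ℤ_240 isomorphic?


Comparing ℤ_16 × ℤ_15 and ℤ_240:
gcd(16,15) = 1, so ℤ_16 × ℤ_15 ≅ ℤ_240 (CRT)

Yes, ℤ_16 × ℤ_15 ≅ ℤ_240


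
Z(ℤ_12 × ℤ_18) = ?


Z(G) = {g ∈ G | gx = xg for all x ∈ G}
Direct product of abelian groups is abelian, so Z(G) = G

Z(ℤ_12 × ℤ_18) = ℤ_12 × ℤ_18


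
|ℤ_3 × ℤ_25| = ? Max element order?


|ℤ_3 × ℤ_25| = 3 × 25 = 75
Max element order = lcm(3,25) = 75
Cyclic? Yes (gcd=1)

|ℤ_3×ℤ_25| = 75, max element order = 75


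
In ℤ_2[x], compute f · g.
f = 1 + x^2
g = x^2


Expand and collect like terms; reduce coefficients mod 2:
x^0: 1·0 = 0 ≡ 0 (mod 2)
x^1: 1·0 + 0·0 = 0 ≡ 0 (mod 2)
x^2: 1·1 + 0·0 + 1·0 = 1 ≡ 1 (mod 2)
x^3: 0·1 + 1·0 = 0 ≡ 0 (mod 2)
x^4: 1·1 = 1 ≡ 1 (mod 2)
Result: x^2 + x^4

f · g = x^2 + x^4


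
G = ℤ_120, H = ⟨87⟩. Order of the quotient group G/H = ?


|⟨87⟩| = n / gcd(87, 120) = 120 / 3 = 40
H is normal (ℤ_120 is abelian).
|G/H| = |G| / |H| = 120 / 40 = 3

|G/H| = 3


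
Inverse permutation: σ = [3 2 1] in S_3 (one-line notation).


To find σ⁻¹, swap domain and range:
σ(1) = 3 → σ⁻¹(3) = 1
σ(2) = 2 → σ⁻¹(2) = 2
σ(3) = 1 → σ⁻¹(1) = 3

σ⁻¹ = [3 2 1]


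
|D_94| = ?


|D_n| = 2n (n rotations and n reflections)
|D_94| = 2×94 = 188

|D_94| = 188


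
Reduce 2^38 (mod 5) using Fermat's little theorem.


Fermat's little theorem: if p is prime and gcd(a,p)=1, then a^(p-1) ≡ 1 (mod p)
p = 5 is prime, gcd(2,5) = 1
Reduce exponent: 38 mod 4 = 2
So 2^38 ≡ 2^2 (mod 5)
2^2 mod 5 = 4

2^38 ≡ 4 (mod 5)


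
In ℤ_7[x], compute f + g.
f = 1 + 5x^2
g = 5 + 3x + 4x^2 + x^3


Add coefficients mod 7:
x^0: 1 + 5 = 6 (mod 7)
x^1: 0 + 3 = 3 (mod 7)
x^2: 5 + 4 = 2 (mod 7)
x^3: 0 + 1 = 1 (mod 7)
Result: 6 + 3x + 2x^2 + x^3

f + g = 6 + 3x + 2x^2 + x^3


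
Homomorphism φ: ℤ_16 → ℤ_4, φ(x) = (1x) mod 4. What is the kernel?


Kernel = preimage of identity
ker(φ) = {x ∈ ℤ_16 : 1x ≡ 0 (mod 4)}. Since 4 | 16, φ is well-defined. The kernel is the cyclic subgroup ⟨4⟩ of ℤ_16 (order 4), i.e. {0, 4, 8, 12}

ker(φ) = {0, 4, 8, 12}


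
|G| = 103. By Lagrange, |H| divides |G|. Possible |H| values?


Lagrange's theorem: |H| divides |G|
|G| = 103
Divisors of 103: 1, 103

Possible subgroup orders: {1, 103}


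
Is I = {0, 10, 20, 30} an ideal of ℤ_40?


Check ideal conditions for I = {0, 10, 20, 30} in ℤ_40:
(1) I is an additive subgroup? Yes
(2) For r ∈ ℤ_40 and a ∈ I: r·a ∈ I? Yes

Yes, I is an ideal of ℤ_40


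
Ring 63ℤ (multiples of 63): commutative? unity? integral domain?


63ℤ is a commutative ring under +,× but has no multiplicative identity (1 ∉ 63ℤ); it has no zero divisors, but without unity it is not an integral domain
Commutative: Yes
Integral domain: No
Has unity: No

63ℤ (multiples of 63): Commutative=Yes, Unity=No


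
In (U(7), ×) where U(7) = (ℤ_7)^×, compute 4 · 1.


Operation: multiplication mod 7
4 · 1 = (a × b) mod 7 with a = 4, b = 1

4 · 1 = 4


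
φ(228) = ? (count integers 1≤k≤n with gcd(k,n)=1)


Factor n: 228 = 2^2 × 3 × 19
φ(n) = n · ∏(1 - 1/p) over distinct primes p | n
φ(228) = 228 · (1 - 1/2) · (1 - 1/3) · (1 - 1/19) = 72

φ(228) = 72


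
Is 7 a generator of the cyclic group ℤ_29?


g generates ℤ_n iff gcd(g, n) = 1
gcd(7, 29) = 1
Since gcd = 1, 7 is a generator.

Yes, 7 generates ℤ_29


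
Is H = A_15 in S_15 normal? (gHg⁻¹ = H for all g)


H = A_15 in S_15
A_15 has index 2 in S_15, and every subgroup of index 2 is normal

Yes, normal subgroup


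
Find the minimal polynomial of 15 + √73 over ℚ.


Let α = 15 + √73. Then α - 15 = √73, so (α - 15)² = 73, giving α² - 30α + 152 = 0. Degree 2 and α ∉ ℚ, so this is the minimal polynomial.

Minimal polynomial: x² - 30x + 152


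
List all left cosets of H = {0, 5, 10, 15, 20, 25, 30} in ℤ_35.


H = {0, 5, 10, 15, 20, 25, 30}, |H| = 7
Number of cosets = |G|/|H| = 35/7 = 5
0 + H = {0, 5, 10, 15, 20, 25, 30}
1 + H = {1, 6, 11, 16, 21, 26, 31}
2 + H = {2, 7, 12, 17, 22, 27, 32}
3 + H = {3, 8, 13, 18, 23, 28, 33}
4 + H = {4, 9, 14, 19, 24, 29, 34}

Cosets: 0+H={0,5,10,15,20,25,30}; 1+H={1,6,11,16,21,26,31}; 2+H={2,7,12,17,22,27,32}; 3+H={3,8,13,18,23,28,33}; 4+H={4,9,14,19,24,29,34}


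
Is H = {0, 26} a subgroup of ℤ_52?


Subgroup test for H = {0, 26} in (ℤ_52, +):
(1) 0 ∈ H? Yes
(2) Closure: for all a,b ∈ H, (a+b) mod 52 ∈ H? Yes
(3) Inverses: for all a ∈ H, -a mod 52 ∈ H? Yes

Yes, H is a subgroup of ℤ_52


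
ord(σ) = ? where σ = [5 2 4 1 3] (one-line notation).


Cycle decomposition: (1 5 3 4)
Cycle lengths: 4
Order = lcm(4) = 4

ord(σ) = 4


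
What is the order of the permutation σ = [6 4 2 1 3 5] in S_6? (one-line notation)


Cycle decomposition: (1 6 5 3 2 4)
Cycle lengths: 6
Order = lcm(6) = 6

ord(σ) = 6


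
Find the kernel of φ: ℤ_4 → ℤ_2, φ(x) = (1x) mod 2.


Kernel = preimage of identity
ker(φ) = {x ∈ ℤ_4 : 1x ≡ 0 (mod 2)}. Since 2 | 4, φ is well-defined. The kernel is the cyclic subgroup ⟨2⟩ of ℤ_4 (order 2), i.e. {0, 2}

ker(φ) = {0, 2}


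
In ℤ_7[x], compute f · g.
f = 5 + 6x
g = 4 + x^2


Expand and collect like terms; reduce coefficients mod 7:
x^0: 5·4 = 20 ≡ 6 (mod 7)
x^1: 5·0 + 6·4 = 24 ≡ 3 (mod 7)
x^2: 5·1 + 6·0 = 5 ≡ 5 (mod 7)
x^3: 6·1 = 6 ≡ 6 (mod 7)
Result: 6 + 3x + 5x^2 + 6x^3

f · g = 6 + 3x + 5x^2 + 6x^3


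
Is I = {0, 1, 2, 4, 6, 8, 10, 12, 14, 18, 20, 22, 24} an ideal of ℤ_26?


Check ideal conditions for I = {0, 1, 2, 4, 6, 8, 10, 12, 14, 18, 20, 22, 24} in ℤ_26:
(1) I is an additive subgroup? No
(2) For r ∈ ℤ_26 and a ∈ I: r·a ∈ I? No  [counterexample: r=2, a=8, r·a mod 26 = 16 ∉ I]

No, I is not an ideal of ℤ_26


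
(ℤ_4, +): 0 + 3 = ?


Operation: addition mod 4
0 + 3 = (a + b) mod 4 with a = 0, b = 3

0 + 3 = 3


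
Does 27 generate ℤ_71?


g generates ℤ_n iff gcd(g, n) = 1
gcd(27, 71) = 1
Since gcd = 1, 27 is a generator.

Yes, 27 generates ℤ_71


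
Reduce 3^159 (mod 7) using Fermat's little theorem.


Fermat's little theorem: if p is prime and gcd(a,p)=1, then a^(p-1) ≡ 1 (mod p)
p = 7 is prime, gcd(3,7) = 1
Reduce exponent: 159 mod 6 = 3
So 3^159 ≡ 3^3 (mod 7)
3^3 mod 7 = 6

3^159 ≡ 6 (mod 7)


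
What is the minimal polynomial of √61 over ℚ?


√61 satisfies x² - 61 = 0, irreducible over ℚ since 61 is squarefree

Minimal polynomial: x² - 61


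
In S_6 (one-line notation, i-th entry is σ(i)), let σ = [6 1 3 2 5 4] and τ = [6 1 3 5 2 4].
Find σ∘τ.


σ∘τ: apply τ first, then σ
1 →τ 6 →σ 4
2 →τ 1 →σ 6
3 →τ 3 →σ 3
4 →τ 5 →σ 5
5 →τ 2 →σ 1
6 →τ 4 →σ 2

σ∘τ = [4 6 3 5 1 2]


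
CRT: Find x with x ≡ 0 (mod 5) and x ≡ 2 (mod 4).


m₁ = 5, m₂ = 4, gcd = 1, so CRT applies. M = m₁·m₂ = 20
Let M₁ = M/m₁ = 4, M₂ = M/m₂ = 5
Find y₁ ≡ M₁⁻¹ (mod m₁): 4⁻¹ ≡ 4 (mod 5)
Find y₂ ≡ M₂⁻¹ (mod m₂): 5⁻¹ ≡ 1 (mod 4)
x = a₁·M₁·y₁ + a₂·M₂·y₂ = 0·4·4 + 2·5·1 = 10
Reduce mod 20: x ≡ 10
Check: 10 mod 5 = 0 ✓, 10 mod 4 = 2 ✓

x ≡ 10 (mod 20)


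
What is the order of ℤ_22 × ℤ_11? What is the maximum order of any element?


|ℤ_22 × ℤ_11| = 22 × 11 = 242
Max element order = lcm(22,11) = 22
Cyclic? No (gcd=11)

|ℤ_22×ℤ_11| = 242, max element order = 22


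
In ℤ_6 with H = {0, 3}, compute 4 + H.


4 + H = {4 + h (mod 6) : h ∈ H}
4+0=4, 4+3=1
4 + H = {1, 4} = 1 + H

4 + H = {1, 4}


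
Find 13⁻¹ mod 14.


Use the extended Euclidean algorithm to write 1 = 13·s + 14·t; then s mod 14 is the inverse.
Euclidean algorithm:
  13 = 0·14 + 13
  14 = 1·13 + 1
  13 = 13·1 + 0
gcd(13,14) = 1
Back-substitution gives: 13·(-1) + 14·(1) = 1
So 13⁻¹ ≡ -1 ≡ 13 (mod 14)
Check: 13 × 13 = 169 ≡ 1 (mod 14) ✓

13⁻¹ ≡ 13 (mod 14)


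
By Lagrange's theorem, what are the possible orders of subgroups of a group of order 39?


Lagrange's theorem: |H| divides |G|
|G| = 39
Divisors of 39: 1, 3, 13, 39

Possible subgroup orders: {1, 3, 13, 39}


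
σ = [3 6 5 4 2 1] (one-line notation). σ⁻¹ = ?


To find σ⁻¹, swap domain and range:
σ(1) = 3 → σ⁻¹(3) = 1
σ(2) = 6 → σ⁻¹(6) = 2
σ(3) = 5 → σ⁻¹(5) = 3
σ(4) = 4 → σ⁻¹(4) = 4
σ(5) = 2 → σ⁻¹(2) = 5
σ(6) = 1 → σ⁻¹(1) = 6

σ⁻¹ = [6 5 1 4 3 2]


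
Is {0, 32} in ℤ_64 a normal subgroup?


H = {0, 32} in ℤ_64
ℤ_64 is abelian; every subgroup of an abelian group is normal

Yes, normal subgroup


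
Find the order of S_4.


|S_n| = n! (number of permutations of n symbols)
|S_4| = 4! = 24

|S_4| = 24


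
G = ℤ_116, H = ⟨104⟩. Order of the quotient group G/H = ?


|⟨104⟩| = n / gcd(104, 116) = 116 / 4 = 29
H is normal (ℤ_116 is abelian).
|G/H| = |G| / |H| = 116 / 29 = 4

|G/H| = 4


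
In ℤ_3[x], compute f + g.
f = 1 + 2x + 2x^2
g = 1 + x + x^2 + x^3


Add coefficients mod 3:
x^0: 1 + 1 = 2 (mod 3)
x^1: 2 + 1 = 0 (mod 3)
x^2: 2 + 1 = 0 (mod 3)
x^3: 0 + 1 = 1 (mod 3)
Result: 2 + x^3

f + g = 2 + x^3


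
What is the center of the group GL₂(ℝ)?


Z(G) = {g ∈ G | gx = xg for all x ∈ G}
Only scalar multiples of the identity commute with all invertible matrices

Z(GL₂(ℝ)) = {aI : a ∈ ℝ, a ≠ 0}


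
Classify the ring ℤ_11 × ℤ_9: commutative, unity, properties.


Direct product ring; commutative with unity (1,1); but (1,0)·(0,1) = (0,0) gives zero divisors, so not an integral domain
Commutative: Yes
Integral domain: No
Has unity: Yes

ℤ_11 × ℤ_9: Commutative=Yes, Unity=Yes


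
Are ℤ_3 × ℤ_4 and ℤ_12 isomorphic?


Comparing ℤ_3 × ℤ_4 and ℤ_12:
gcd(3,4) = 1, so ℤ_3 × ℤ_4 ≅ ℤ_12 (CRT)

Yes, ℤ_3 × ℤ_4 ≅ ℤ_12


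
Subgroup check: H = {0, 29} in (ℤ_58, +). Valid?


Subgroup test for H = {0, 29} in (ℤ_58, +):
(1) 0 ∈ H? Yes
(2) Closure: for all a,b ∈ H, (a+b) mod 58 ∈ H? Yes
(3) Inverses: for all a ∈ H, -a mod 58 ∈ H? Yes

Yes, H is a subgroup of ℤ_58


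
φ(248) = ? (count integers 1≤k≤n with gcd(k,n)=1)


Factor n: 248 = 2^3 × 31
φ(n) = n · ∏(1 - 1/p) over distinct primes p | n
φ(248) = 248 · (1 - 1/2) · (1 - 1/31) = 120

φ(248) = 120


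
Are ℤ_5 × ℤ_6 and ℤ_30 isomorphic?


Comparing ℤ_5 × ℤ_6 and ℤ_30:
gcd(5,6) = 1, so ℤ_5 × ℤ_6 ≅ ℤ_30 (CRT)

Yes, ℤ_5 × ℤ_6 ≅ ℤ_30


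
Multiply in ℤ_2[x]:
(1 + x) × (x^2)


Expand and collect like terms; reduce coefficients mod 2:
x^0: 1·0 = 0 ≡ 0 (mod 2)
x^1: 1·0 + 1·0 = 0 ≡ 0 (mod 2)
x^2: 1·1 + 1·0 = 1 ≡ 1 (mod 2)
x^3: 1·1 = 1 ≡ 1 (mod 2)
Result: x^2 + x^3

f · g = x^2 + x^3


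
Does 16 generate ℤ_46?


g generates ℤ_n iff gcd(g, n) = 1
gcd(16, 46) = 2
Since gcd = 2 ≠ 1, ⟨16⟩ has order 23 < 46, so 16 is not a generator.

No, 16 does not generate ℤ_46


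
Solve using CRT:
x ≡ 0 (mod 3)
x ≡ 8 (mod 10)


m₁ = 3, m₂ = 10, gcd = 1, so CRT applies. M = m₁·m₂ = 30
Let M₁ = M/m₁ = 10, M₂ = M/m₂ = 3
Find y₁ ≡ M₁⁻¹ (mod m₁): 10⁻¹ ≡ 1 (mod 3)
Find y₂ ≡ M₂⁻¹ (mod m₂): 3⁻¹ ≡ 7 (mod 10)
x = a₁·M₁·y₁ + a₂·M₂·y₂ = 0·10·1 + 8·3·7 = 168
Reduce mod 30: x ≡ 18
Check: 18 mod 3 = 0 ✓, 18 mod 10 = 8 ✓

x ≡ 18 (mod 30)


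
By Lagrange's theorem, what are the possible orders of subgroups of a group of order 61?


Lagrange's theorem: |H| divides |G|
|G| = 61
Divisors of 61: 1, 61

Possible subgroup orders: {1, 61}


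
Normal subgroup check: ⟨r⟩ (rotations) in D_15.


H = ⟨r⟩ (rotations) in D_15
The rotation subgroup ⟨r⟩ has index 2 in D_15, so it is normal

Yes, normal subgroup


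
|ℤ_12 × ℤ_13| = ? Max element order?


|ℤ_12 × ℤ_13| = 12 × 13 = 156
Max element order = lcm(12,13) = 156
Cyclic? Yes (gcd=1)

|ℤ_12×ℤ_13| = 156, max element order = 156


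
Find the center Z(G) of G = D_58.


Z(G) = {g ∈ G | gx = xg for all x ∈ G}
For even n, Z(D_n) = {e, r^(n/2)}: the 180° rotation r^29 commutes with every reflection and rotation

Z(D_58) = {e, r^29}


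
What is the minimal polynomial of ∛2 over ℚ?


∛2 satisfies x³ - 2 = 0, irreducible over ℚ (no rational root; 2 is not a perfect cube)

Minimal polynomial: x³ - 2


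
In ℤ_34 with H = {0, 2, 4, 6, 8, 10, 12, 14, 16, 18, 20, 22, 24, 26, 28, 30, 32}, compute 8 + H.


8 + H = {8 + h (mod 34) : h ∈ H}
8+0=8, 8+2=10, 8+4=12, 8+6=14, 8+8=16, 8+10=18, 8+12=20, 8+14=22, 8+16=24, 8+18=26, 8+20=28, 8+22=30, 8+24=32, 8+26=0, 8+28=2, 8+30=4, 8+32=6
8 + H = {0, 2, 4, 6, 8, 10, 12, 14, 16, 18, 20, 22, 24, 26, 28, 30, 32} = 0 + H

8 + H = {0, 2, 4, 6, 8, 10, 12, 14, 16, 18, 20, 22, 24, 26, 28, 30, 32}


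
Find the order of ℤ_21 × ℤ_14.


|A × B| = |A| · |B|
|ℤ_21 × ℤ_14| = 21 × 14 = 294

|ℤ_21 × ℤ_14| = 294


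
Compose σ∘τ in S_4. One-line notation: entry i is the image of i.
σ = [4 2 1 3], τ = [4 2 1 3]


σ∘τ: apply τ first, then σ
1 →τ 4 →σ 3
2 →τ 2 →σ 2
3 →τ 1 →σ 4
4 →τ 3 →σ 1

σ∘τ = [3 2 4 1]


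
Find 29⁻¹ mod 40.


Use the extended Euclidean algorithm to write 1 = 29·s + 40·t; then s mod 40 is the inverse.
Euclidean algorithm:
  29 = 0·40 + 29
  40 = 1·29 + 11
  29 = 2·11 + 7
  11 = 1·7 + 4
  7 = 1·4 + 3
  4 = 1·3 + 1
  3 = 3·1 + 0
gcd(29,40) = 1
Back-substitution gives: 29·(-11) + 40·(8) = 1
So 29⁻¹ ≡ -11 ≡ 29 (mod 40)
Check: 29 × 29 = 841 ≡ 1 (mod 40) ✓

29⁻¹ ≡ 29 (mod 40)


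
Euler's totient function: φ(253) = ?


Factor n: 253 = 11 × 23
φ(n) = n · ∏(1 - 1/p) over distinct primes p | n
φ(253) = 253 · (1 - 1/11) · (1 - 1/23) = 220

φ(253) = 220


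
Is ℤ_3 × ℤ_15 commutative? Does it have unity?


Direct product ring; commutative with unity (1,1); but (1,0)·(0,1) = (0,0) gives zero divisors, so not an integral domain
Commutative: Yes
Integral domain: No
Has unity: Yes

ℤ_3 × ℤ_15: Commutative=Yes, Unity=Yes


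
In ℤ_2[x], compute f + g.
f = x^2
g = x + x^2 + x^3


Add coefficients mod 2:
x^0: 0 + 0 = 0 (mod 2)
x^1: 0 + 1 = 1 (mod 2)
x^2: 1 + 1 = 0 (mod 2)
x^3: 0 + 1 = 1 (mod 2)
Result: x + x^3

f + g = x + x^3


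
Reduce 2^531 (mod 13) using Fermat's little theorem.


Fermat's little theorem: if p is prime and gcd(a,p)=1, then a^(p-1) ≡ 1 (mod p)
p = 13 is prime, gcd(2,13) = 1
Reduce exponent: 531 mod 12 = 3
So 2^531 ≡ 2^3 (mod 13)
2^3 mod 13 = 8

2^531 ≡ 8 (mod 13)


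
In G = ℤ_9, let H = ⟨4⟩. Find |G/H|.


|⟨4⟩| = n / gcd(4, 9) = 9 / 1 = 9
H is normal (ℤ_9 is abelian).
|G/H| = |G| / |H| = 9 / 9 = 1

|G/H| = 1


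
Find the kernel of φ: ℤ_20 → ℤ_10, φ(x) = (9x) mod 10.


Kernel = preimage of identity
ker(φ) = {x ∈ ℤ_20 : 9x ≡ 0 (mod 10)}. Since 10 | 20, φ is well-defined. The kernel is the cyclic subgroup ⟨10⟩ of ℤ_20 (order 2), i.e. {0, 10}

ker(φ) = {0, 10}


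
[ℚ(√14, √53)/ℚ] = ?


[ℚ(√14,√53):ℚ] = [ℚ(√14,√53):ℚ(√14)]·[ℚ(√14):ℚ] = 2·2 = 4

[ℚ(√14, √53)/ℚ] = 4


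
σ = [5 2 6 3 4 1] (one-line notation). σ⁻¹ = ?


To find σ⁻¹, swap domain and range:
σ(1) = 5 → σ⁻¹(5) = 1
σ(2) = 2 → σ⁻¹(2) = 2
σ(3) = 6 → σ⁻¹(6) = 3
σ(4) = 3 → σ⁻¹(3) = 4
σ(5) = 4 → σ⁻¹(4) = 5
σ(6) = 1 → σ⁻¹(1) = 6

σ⁻¹ = [6 2 4 5 1 3]


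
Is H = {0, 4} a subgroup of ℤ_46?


Subgroup test for H = {0, 4} in (ℤ_46, +):
(1) 0 ∈ H? Yes
(2) Closure: for all a,b ∈ H, (a+b) mod 46 ∈ H? No  [counterexample: 4 + 4 = 8 ∉ H]
(3) Inverses: for all a ∈ H, -a mod 46 ∈ H? No

No, H is not a subgroup of ℤ_46


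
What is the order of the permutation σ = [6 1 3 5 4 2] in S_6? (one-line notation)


Cycle decomposition: (1 6 2) (4 5)
Cycle lengths: 3, 2
Order = lcm(3, 2) = 6

ord(σ) = 6


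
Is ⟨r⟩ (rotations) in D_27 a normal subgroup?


H = ⟨r⟩ (rotations) in D_27
The rotation subgroup ⟨r⟩ has index 2 in D_27, so it is normal

Yes, normal subgroup


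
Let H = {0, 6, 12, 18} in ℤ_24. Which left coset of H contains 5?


5 + H = {5 + h (mod 24) : h ∈ H}
5+0=5, 5+6=11, 5+12=17, 5+18=23

5 + H = {5, 11, 17, 23}


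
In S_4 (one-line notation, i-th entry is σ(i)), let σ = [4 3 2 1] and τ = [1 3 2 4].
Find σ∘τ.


σ∘τ: apply τ first, then σ
1 →τ 1 →σ 4
2 →τ 3 →σ 2
3 →τ 2 →σ 3
4 →τ 4 →σ 1

σ∘τ = [4 2 3 1]


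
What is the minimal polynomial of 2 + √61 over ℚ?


Let α = 2 + √61. Then α - 2 = √61, so (α - 2)² = 61, giving α² - 4α - 57 = 0. Degree 2 and α ∉ ℚ, so this is the minimal polynomial.

Minimal polynomial: x² - 4x - 57


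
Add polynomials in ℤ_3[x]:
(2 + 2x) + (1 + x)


Add coefficients mod 3:
x^0: 2 + 1 = 0 (mod 3)
x^1: 2 + 1 = 0 (mod 3)
Result: 0

f + g = 0


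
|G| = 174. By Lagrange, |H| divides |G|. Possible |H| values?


Lagrange's theorem: |H| divides |G|
|G| = 174
Divisors of 174: 1, 2, 3, 6, 29, 58, 87, 174

Possible subgroup orders: {1, 2, 3, 6, 29, 58, 87, 174}


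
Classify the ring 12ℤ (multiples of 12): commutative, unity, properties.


12ℤ is a commutative ring under +,× but has no multiplicative identity (1 ∉ 12ℤ); it has no zero divisors, but without unity it is not an integral domain
Commutative: Yes
Integral domain: No
Has unity: No

12ℤ (multiples of 12): Commutative=Yes, Unity=No


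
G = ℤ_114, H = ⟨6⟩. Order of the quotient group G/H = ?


|⟨6⟩| = n / gcd(6, 114) = 114 / 6 = 19
H is normal (ℤ_114 is abelian).
|G/H| = |G| / |H| = 114 / 19 = 6

|G/H| = 6


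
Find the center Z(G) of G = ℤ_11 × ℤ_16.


Z(G) = {g ∈ G | gx = xg for all x ∈ G}
Direct product of abelian groups is abelian, so Z(G) = G

Z(ℤ_11 × ℤ_16) = ℤ_11 × ℤ_16


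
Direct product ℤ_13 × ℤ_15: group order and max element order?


|ℤ_13 × ℤ_15| = 13 × 15 = 195
Max element order = lcm(13,15) = 195
Cyclic? Yes (gcd=1)

|ℤ_13×ℤ_15| = 195, max element order = 195


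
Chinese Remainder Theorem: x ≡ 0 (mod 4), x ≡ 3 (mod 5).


m₁ = 4, m₂ = 5, gcd = 1, so CRT applies. M = m₁·m₂ = 20
Let M₁ = M/m₁ = 5, M₂ = M/m₂ = 4
Find y₁ ≡ M₁⁻¹ (mod m₁): 5⁻¹ ≡ 1 (mod 4)
Find y₂ ≡ M₂⁻¹ (mod m₂): 4⁻¹ ≡ 4 (mod 5)
x = a₁·M₁·y₁ + a₂·M₂·y₂ = 0·5·1 + 3·4·4 = 48
Reduce mod 20: x ≡ 8
Check: 8 mod 4 = 0 ✓, 8 mod 5 = 3 ✓

x ≡ 8 (mod 20)


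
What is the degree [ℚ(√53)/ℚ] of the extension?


√53 has minimal polynomial x² - 53 (irreducible over ℚ since 53 is squarefree)

[ℚ(√53)/ℚ] = 2


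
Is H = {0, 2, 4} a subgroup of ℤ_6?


Subgroup test for H = {0, 2, 4} in (ℤ_6, +):
(1) 0 ∈ H? Yes
(2) Closure: for all a,b ∈ H, (a+b) mod 6 ∈ H? Yes
(3) Inverses: for all a ∈ H, -a mod 6 ∈ H? Yes

Yes, H is a subgroup of ℤ_6


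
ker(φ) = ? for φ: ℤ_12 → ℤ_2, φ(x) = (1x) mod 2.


Kernel = preimage of identity
ker(φ) = {x ∈ ℤ_12 : 1x ≡ 0 (mod 2)}. Since 2 | 12, φ is well-defined. The kernel is the cyclic subgroup ⟨2⟩ of ℤ_12 (order 6), i.e. {0, 2, 4, 6, 8, 10}

ker(φ) = {0, 2, 4, 6, 8, 10}


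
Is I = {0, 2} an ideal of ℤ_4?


Check ideal conditions for I = {0, 2} in ℤ_4:
(1) I is an additive subgroup? Yes
(2) For r ∈ ℤ_4 and a ∈ I: r·a ∈ I? Yes

Yes, I is an ideal of ℤ_4


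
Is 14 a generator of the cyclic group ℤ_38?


g generates ℤ_n iff gcd(g, n) = 1
gcd(14, 38) = 2
Since gcd = 2 ≠ 1, ⟨14⟩ has order 19 < 38, so 14 is not a generator.

No, 14 does not generate ℤ_38


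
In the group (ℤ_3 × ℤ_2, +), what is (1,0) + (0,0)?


Operation: componentwise addition mod (3, 2)
(1,0) + (0,0) = ((a₁+b₁) mod 3, (a₂+b₂) mod 2) with a = (1,0), b = (0,0)

(1,0) + (0,0) = (1,0)


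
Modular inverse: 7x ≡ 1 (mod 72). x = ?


Use the extended Euclidean algorithm to write 1 = 7·s + 72·t; then s mod 72 is the inverse.
Euclidean algorithm:
  7 = 0·72 + 7
  72 = 10·7 + 2
  7 = 3·2 + 1
  2 = 2·1 + 0
gcd(7,72) = 1
Back-substitution gives: 7·(31) + 72·(-3) = 1
So 7⁻¹ ≡ 31 ≡ 31 (mod 72)
Check: 7 × 31 = 217 ≡ 1 (mod 72) ✓

7⁻¹ ≡ 31 (mod 72)


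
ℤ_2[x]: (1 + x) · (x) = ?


Expand and collect like terms; reduce coefficients mod 2:
x^0: 1·0 = 0 ≡ 0 (mod 2)
x^1: 1·1 + 1·0 = 1 ≡ 1 (mod 2)
x^2: 1·1 = 1 ≡ 1 (mod 2)
Result: x + x^2

f · g = x + x^2


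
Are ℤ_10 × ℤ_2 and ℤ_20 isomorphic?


Comparing ℤ_10 × ℤ_2 and ℤ_20:
gcd(10,2) = 2 ≠ 1. Max element order in ℤ_10×ℤ_2 is lcm(10,2) = 10 < 20, so it has no element of order 20

No, ℤ_10 × ℤ_2 ≇ ℤ_20


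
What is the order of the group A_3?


|A_n| = n!/2 (even permutations)
|A_3| = 3!/2 = 6/2 = 3

|A_3| = 3


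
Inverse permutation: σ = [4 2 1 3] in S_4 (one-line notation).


To find σ⁻¹, swap domain and range:
σ(1) = 4 → σ⁻¹(4) = 1
σ(2) = 2 → σ⁻¹(2) = 2
σ(3) = 1 → σ⁻¹(1) = 3
σ(4) = 3 → σ⁻¹(3) = 4

σ⁻¹ = [3 2 4 1]


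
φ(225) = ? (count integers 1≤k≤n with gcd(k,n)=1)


Factor n: 225 = 3^2 × 5^2
φ(n) = n · ∏(1 - 1/p) over distinct primes p | n
φ(225) = 225 · (1 - 1/3) · (1 - 1/5) = 120

φ(225) = 120


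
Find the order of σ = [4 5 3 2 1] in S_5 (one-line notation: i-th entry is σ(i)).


Cycle decomposition: (1 4 2 5)
Cycle lengths: 4
Order = lcm(4) = 4

ord(σ) = 4


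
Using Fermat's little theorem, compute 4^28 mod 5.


Fermat's little theorem: if p is prime and gcd(a,p)=1, then a^(p-1) ≡ 1 (mod p)
p = 5 is prime, gcd(4,5) = 1
Reduce exponent: 28 mod 4 = 0
So 4^28 ≡ 4^0 (mod 5)
4^0 = 1

4^28 ≡ 1 (mod 5)


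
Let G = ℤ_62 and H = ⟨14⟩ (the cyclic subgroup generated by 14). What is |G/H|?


|⟨14⟩| = n / gcd(14, 62) = 62 / 2 = 31
H is normal (ℤ_62 is abelian).
|G/H| = |G| / |H| = 62 / 31 = 2

|G/H| = 2


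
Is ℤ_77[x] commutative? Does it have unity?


ℤ_77 has zero divisors (7·11 ≡ 0), and these lift to constant zero divisors in ℤ_77[x]; so not an integral domain
Commutative: Yes
Integral domain: No
Has unity: Yes

ℤ_77[x]: Commutative=Yes, Unity=Yes


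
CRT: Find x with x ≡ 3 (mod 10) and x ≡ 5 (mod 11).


m₁ = 10, m₂ = 11, gcd = 1, so CRT applies. M = m₁·m₂ = 110
Let M₁ = M/m₁ = 11, M₂ = M/m₂ = 10
Find y₁ ≡ M₁⁻¹ (mod m₁): 11⁻¹ ≡ 1 (mod 10)
Find y₂ ≡ M₂⁻¹ (mod m₂): 10⁻¹ ≡ 10 (mod 11)
x = a₁·M₁·y₁ + a₂·M₂·y₂ = 3·11·1 + 5·10·10 = 533
Reduce mod 110: x ≡ 93
Check: 93 mod 10 = 3 ✓, 93 mod 11 = 5 ✓

x ≡ 93 (mod 110)


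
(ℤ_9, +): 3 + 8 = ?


Operation: addition mod 9
3 + 8 = (a + b) mod 9 with a = 3, b = 8

3 + 8 = 2


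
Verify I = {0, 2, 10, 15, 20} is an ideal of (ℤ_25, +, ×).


Check ideal conditions for I = {0, 2, 10, 15, 20} in ℤ_25:
(1) I is an additive subgroup? No
(2) For r ∈ ℤ_25 and a ∈ I: r·a ∈ I? No  [counterexample: r=2, a=2, r·a mod 25 = 4 ∉ I]

No, I is not an ideal of ℤ_25


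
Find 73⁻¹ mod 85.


Use the extended Euclidean algorithm to write 1 = 73·s + 85·t; then s mod 85 is the inverse.
Euclidean algorithm:
  73 = 0·85 + 73
  85 = 1·73 + 12
  73 = 6·12 + 1
  12 = 12·1 + 0
gcd(73,85) = 1
Back-substitution gives: 73·(7) + 85·(-6) = 1
So 73⁻¹ ≡ 7 ≡ 7 (mod 85)
Check: 73 × 7 = 511 ≡ 1 (mod 85) ✓

73⁻¹ ≡ 7 (mod 85)


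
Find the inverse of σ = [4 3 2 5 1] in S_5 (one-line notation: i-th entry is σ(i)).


To find σ⁻¹, swap domain and range:
σ(1) = 4 → σ⁻¹(4) = 1
σ(2) = 3 → σ⁻¹(3) = 2
σ(3) = 2 → σ⁻¹(2) = 3
σ(4) = 5 → σ⁻¹(5) = 4
σ(5) = 1 → σ⁻¹(1) = 5

σ⁻¹ = [5 3 2 1 4]


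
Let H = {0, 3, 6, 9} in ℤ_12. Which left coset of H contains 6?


6 + H = {6 + h (mod 12) : h ∈ H}
6+0=6, 6+3=9, 6+6=0, 6+9=3
6 + H = {0, 3, 6, 9} = 0 + H

6 + H = {0, 3, 6, 9}


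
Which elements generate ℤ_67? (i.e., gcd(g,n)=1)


g generates ℤ_n iff gcd(g,n) = 1
Prime factors of 67: 67
Generators are g ∈ {1,...,66} not divisible by any of these primes.
Generators: {1, 2, 3, 4, 5, 6, 7, 8, 9, 10, 11, 12, 13, 14, 15, 16, 17, 18, 19, 20, 21, 22, 23, 24, 25, 26, 27, 28, 29, 30, 31, 32, 33, 34, 35, 36, 37, 38, 39, 40, 41, 42, 43, 44, 45, 46, 47, 48, 49, 50, 51, 52, 53, 54, 55, 56, 57, 58, 59, 60, 61, 62, 63, 64, 65, 66}
Number of generators = φ(67) = 66

Generators of ℤ_67 = {1, 2, 3, 4, 5, 6, 7, 8, 9, 10, 11, 12, 13, 14, 15, 16, 17, 18, 19, 20, 21, 22, 23, 24, 25, 26, 27, 28, 29, 30, 31, 32, 33, 34, 35, 36, 37, 38, 39, 40, 41, 42, 43, 44, 45, 46, 47, 48, 49, 50, 51, 52, 53, 54, 55, 56, 57, 58, 59, 60, 61, 62, 63, 64, 65, 66}


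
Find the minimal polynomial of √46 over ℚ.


√46 satisfies x² - 46 = 0, irreducible over ℚ since 46 is squarefree

Minimal polynomial: x² - 46


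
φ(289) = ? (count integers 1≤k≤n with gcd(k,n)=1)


Factor n: 289 = 17^2
φ(n) = n · ∏(1 - 1/p) over distinct primes p | n
φ(289) = 289 · (1 - 1/17) = 272

φ(289) = 272


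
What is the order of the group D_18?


|D_n| = 2n (n rotations and n reflections)
|D_18| = 2×18 = 36

|D_18| = 36


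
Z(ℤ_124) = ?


Z(G) = {g ∈ G | gx = xg for all x ∈ G}
ℤ_124 is abelian, so Z(G) = G

Z(ℤ_124) = ℤ_124


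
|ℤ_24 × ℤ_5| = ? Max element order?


|ℤ_24 × ℤ_5| = 24 × 5 = 120
Max element order = lcm(24,5) = 120
Cyclic? Yes (gcd=1)

|ℤ_24×ℤ_5| = 120, max element order = 120


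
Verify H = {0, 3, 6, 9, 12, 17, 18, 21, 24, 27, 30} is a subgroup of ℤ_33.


Subgroup test for H = {0, 3, 6, 9, 12, 17, 18, 21, 24, 27, 30} in (ℤ_33, +):
(1) 0 ∈ H? Yes
(2) Closure: for all a,b ∈ H, (a+b) mod 33 ∈ H? No  [counterexample: 3 + 12 = 15 ∉ H]
(3) Inverses: for all a ∈ H, -a mod 33 ∈ H? No

No, H is not a subgroup of ℤ_33


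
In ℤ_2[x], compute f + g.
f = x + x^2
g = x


Add coefficients mod 2:
x^0: 0 + 0 = 0 (mod 2)
x^1: 1 + 1 = 0 (mod 2)
x^2: 1 + 0 = 1 (mod 2)
Result: x^2

f + g = x^2


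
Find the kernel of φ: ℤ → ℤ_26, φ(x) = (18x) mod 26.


Kernel = preimage of identity
ker(φ) = {x ∈ ℤ : 18x ≡ 0 (mod 26)}. gcd(18,26) = 2, so 18x ≡ 0 (mod 26) ⟺ x ≡ 0 (mod 26/2 = 13). Hence ker(φ) = 13ℤ

ker(φ) = 13ℤ


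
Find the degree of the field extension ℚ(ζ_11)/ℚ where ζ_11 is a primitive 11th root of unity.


[ℚ(ζ_n):ℚ] = deg Φ_n(x) = φ(n). Here φ(11) = 10

[ℚ(ζ_11)/ℚ where ζ_11 is a primitive 11th root of unity] = 10


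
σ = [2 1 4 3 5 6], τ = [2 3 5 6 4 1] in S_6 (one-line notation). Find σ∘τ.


σ∘τ: apply τ first, then σ
1 →τ 2 →σ 1
2 →τ 3 →σ 4
3 →τ 5 →σ 5
4 →τ 6 →σ 6
5 →τ 4 →σ 3
6 →τ 1 →σ 2

σ∘τ = [1 4 5 6 3 2]


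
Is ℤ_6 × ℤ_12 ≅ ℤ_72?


Comparing ℤ_6 × ℤ_12 and ℤ_72:
gcd(6,12) = 6 ≠ 1. Max element order in ℤ_6×ℤ_12 is lcm(6,12) = 12 < 72, so it has no element of order 72

No, ℤ_6 × ℤ_12 ≇ ℤ_72


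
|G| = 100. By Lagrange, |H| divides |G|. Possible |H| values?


Lagrange's theorem: |H| divides |G|
|G| = 100
Divisors of 100: 1, 2, 4, 5, 10, 20, 25, 50, 100

Possible subgroup orders: {1, 2, 4, 5, 10, 20, 25, 50, 100}


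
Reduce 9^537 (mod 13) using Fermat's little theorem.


Fermat's little theorem: if p is prime and gcd(a,p)=1, then a^(p-1) ≡ 1 (mod p)
p = 13 is prime, gcd(9,13) = 1
Reduce exponent: 537 mod 12 = 9
So 9^537 ≡ 9^9 (mod 13)
9^9 mod 13 = 1

9^537 ≡ 1 (mod 13)


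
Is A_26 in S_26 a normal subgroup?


H = A_26 in S_26
A_26 has index 2 in S_26, and every subgroup of index 2 is normal

Yes, normal subgroup


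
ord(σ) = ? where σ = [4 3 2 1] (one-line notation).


Cycle decomposition: (1 4) (2 3)
Cycle lengths: 2, 2
Order = lcm(2, 2) = 2

ord(σ) = 2


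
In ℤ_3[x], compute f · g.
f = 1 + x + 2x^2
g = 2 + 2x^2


Expand and collect like terms; reduce coefficients mod 3:
x^0: 1·2 = 2 ≡ 2 (mod 3)
x^1: 1·0 + 1·2 = 2 ≡ 2 (mod 3)
x^2: 1·2 + 1·0 + 2·2 = 6 ≡ 0 (mod 3)
x^3: 1·2 + 2·0 = 2 ≡ 2 (mod 3)
x^4: 2·2 = 4 ≡ 1 (mod 3)
Result: 2 + 2x + 2x^3 + x^4

f · g = 2 + 2x + 2x^3 + x^4


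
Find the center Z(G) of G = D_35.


Z(G) = {g ∈ G | gx = xg for all x ∈ G}
For odd n, Z(D_n) = {e}: no nontrivial rotation commutes with all reflections

Z(D_35) = {e}


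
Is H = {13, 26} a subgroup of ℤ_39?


Subgroup test for H = {13, 26} in (ℤ_39, +):
(1) 0 ∈ H? No
(2) Closure: for all a,b ∈ H, (a+b) mod 39 ∈ H? No  [counterexample: 13 + 26 = 0 ∉ H]
(3) Inverses: for all a ∈ H, -a mod 39 ∈ H? Yes

No, H is not a subgroup of ℤ_39
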